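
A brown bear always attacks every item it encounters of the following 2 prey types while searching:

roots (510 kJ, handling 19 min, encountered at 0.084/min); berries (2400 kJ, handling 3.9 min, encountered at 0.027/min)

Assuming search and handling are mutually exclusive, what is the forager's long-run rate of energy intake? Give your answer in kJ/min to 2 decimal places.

39.85 kJ/min

R = (0.084×510 + 0.027×2400) / (1 + 0.084×19 + 0.027×3.9) = 107.6/2.701 = 39.85 kJ/min.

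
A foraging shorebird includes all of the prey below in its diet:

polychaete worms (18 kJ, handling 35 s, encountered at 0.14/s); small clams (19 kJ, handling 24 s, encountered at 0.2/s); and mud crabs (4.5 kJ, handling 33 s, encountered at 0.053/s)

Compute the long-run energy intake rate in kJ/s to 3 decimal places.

Energy encountered per unit search time: 0.14×18 + 0.2×19 + 0.053×4.5 = 6.559 kJ/s.
Handling time per unit search time: 0.14×35 + 0.2×24 + 0.053×33 = 11.45.
Rate = 6.559/(1 + 11.45) = 0.5268 kJ/s.

0.527 kJ/s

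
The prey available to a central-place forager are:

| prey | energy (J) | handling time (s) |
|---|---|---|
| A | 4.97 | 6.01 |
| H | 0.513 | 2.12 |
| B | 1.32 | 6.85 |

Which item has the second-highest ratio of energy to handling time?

Profitability E/h (J/s): A = 4.97/6.01 = 0.827, H = 0.513/2.12 = 0.242, B = 1.32/6.85 = 0.193.
Ranked: A > H > B.

H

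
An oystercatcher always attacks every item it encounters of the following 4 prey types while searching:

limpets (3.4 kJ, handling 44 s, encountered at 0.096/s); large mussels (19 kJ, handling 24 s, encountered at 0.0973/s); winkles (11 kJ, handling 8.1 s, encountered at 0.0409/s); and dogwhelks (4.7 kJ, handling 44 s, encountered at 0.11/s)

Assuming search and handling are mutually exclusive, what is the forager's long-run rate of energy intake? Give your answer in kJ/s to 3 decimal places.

0.247 kJ/s

R = (0.096×3.4 + 0.0973×19 + 0.0409×11 + 0.11×4.7) / (1 + 0.096×44 + 0.0973×24 + 0.0409×8.1 + 0.11×44) = 3.142/12.73 = 0.2468 kJ/s.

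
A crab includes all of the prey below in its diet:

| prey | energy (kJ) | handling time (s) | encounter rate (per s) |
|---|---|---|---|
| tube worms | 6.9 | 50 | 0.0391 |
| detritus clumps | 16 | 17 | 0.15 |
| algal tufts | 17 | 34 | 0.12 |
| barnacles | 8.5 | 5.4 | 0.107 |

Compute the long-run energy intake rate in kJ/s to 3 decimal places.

R = Σλ_iE_i / (1 + Σλ_ih_i)
Numerator: 0.0391×6.9 + 0.15×16 + 0.12×17 + 0.107×8.5 = 5.619
Denominator: 1 + 0.0391×50 + 0.15×17 + 0.12×34 + 0.107×5.4 = 10.16
R = 5.619/10.16 = 0.5529 kJ/s

0.553 kJ/s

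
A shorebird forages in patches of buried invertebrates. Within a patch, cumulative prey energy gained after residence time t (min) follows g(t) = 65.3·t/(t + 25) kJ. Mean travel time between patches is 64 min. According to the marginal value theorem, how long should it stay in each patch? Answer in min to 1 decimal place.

Maximise g(t)/(T+t): set derivative to zero → g'(t)(T+t) = g(t).
g'(t) = 65.3·25/(t + 25)². Setting 65.3·25/(t+25)² = 65.3t/[(t+25)(64+t)] gives 25(64+t) = t(t+25), so t² = 25×64 = 1600.
t* = √1600 = 40 min.

40.0 min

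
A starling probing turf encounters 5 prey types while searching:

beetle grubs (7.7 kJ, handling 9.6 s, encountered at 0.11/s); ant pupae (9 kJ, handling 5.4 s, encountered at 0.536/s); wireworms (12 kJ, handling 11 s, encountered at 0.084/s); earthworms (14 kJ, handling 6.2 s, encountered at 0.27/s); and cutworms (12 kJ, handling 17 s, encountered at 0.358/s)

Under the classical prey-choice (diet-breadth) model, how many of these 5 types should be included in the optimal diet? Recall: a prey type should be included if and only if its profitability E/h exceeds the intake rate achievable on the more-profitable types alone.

2

Rank by E/h (kJ/s): earthworms 2.26, ant pupae 1.67, wireworms 1.09, beetle grubs 0.802, cutworms 0.706. Include each in turn until the next type's E/h falls below the running intake rate.
Rate on top 1: 1.414. ant pupae: 1.67 > 1.414 → include.
Rate on top 2: 1.545. wireworms: 1.09 < 1.545 → exclude; stop.
Optimal diet: earthworms, ant pupae — 2 of 5 types.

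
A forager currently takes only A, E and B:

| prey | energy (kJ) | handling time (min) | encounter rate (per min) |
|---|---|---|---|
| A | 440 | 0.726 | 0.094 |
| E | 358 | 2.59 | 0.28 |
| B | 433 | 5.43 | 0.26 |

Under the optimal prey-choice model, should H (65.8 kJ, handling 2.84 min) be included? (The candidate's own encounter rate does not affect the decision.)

Intake rate on the current diet: R = (0.094×440 + 0.28×358 + 0.26×433) / (1 + 0.094×0.726 + 0.28×2.59 + 0.26×5.43) = 254.2/3.205 = 79.3 kJ/min.
Profitability of H: 65.8/2.84 = 23.17 kJ/min.
23.17 < 79.3, so adding H would lower the average — exclude it.

No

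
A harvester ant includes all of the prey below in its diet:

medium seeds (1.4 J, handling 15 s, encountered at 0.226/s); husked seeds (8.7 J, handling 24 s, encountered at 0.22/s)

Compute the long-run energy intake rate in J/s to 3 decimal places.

0.231 J/s

R = Σλ_iE_i / (1 + Σλ_ih_i)
Numerator: 0.226×1.4 + 0.22×8.7 = 2.23
Denominator: 1 + 0.226×15 + 0.22×24 = 9.67
R = 2.23/9.67 = 0.2307 J/s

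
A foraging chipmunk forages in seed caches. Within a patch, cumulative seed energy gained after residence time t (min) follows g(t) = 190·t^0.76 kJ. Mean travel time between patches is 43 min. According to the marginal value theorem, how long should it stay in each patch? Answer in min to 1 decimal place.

136.2 min

By the marginal value theorem, leave when the instantaneous gain rate g'(t) equals the habitat-wide average g(t)/(T + t).
g'(t) = 0.76·190·t^-0.24. Setting 0.76·190·t^-0.24 = 190·t^0.76/(43+t) gives 0.76(43+t) = t, so 0.24·t = 0.76×43.
t* = 0.76×43/0.24 = 136.2 min.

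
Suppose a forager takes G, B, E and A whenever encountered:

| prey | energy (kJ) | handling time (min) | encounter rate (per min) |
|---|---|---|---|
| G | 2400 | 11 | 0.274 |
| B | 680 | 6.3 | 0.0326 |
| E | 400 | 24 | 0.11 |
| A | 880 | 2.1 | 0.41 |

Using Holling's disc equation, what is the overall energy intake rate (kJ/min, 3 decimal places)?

140.481 kJ/min

R = Σλ_iE_i / (1 + Σλ_ih_i)
Numerator: 0.274×2400 + 0.0326×680 + 0.11×400 + 0.41×880 = 1085
Denominator: 1 + 0.274×11 + 0.0326×6.3 + 0.11×24 + 0.41×2.1 = 7.72
R = 1085/7.72 = 140.5 kJ/min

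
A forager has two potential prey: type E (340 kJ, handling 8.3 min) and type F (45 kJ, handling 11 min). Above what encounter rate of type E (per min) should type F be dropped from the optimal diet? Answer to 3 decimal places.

At the threshold, the rate on type E alone equals the profitability of type F: λ·340/(1 + λ·8.3) = 45/11 = 4.091.
Rearranging, λ(340 − 4.091×8.3) = 4.091, so λ = 4.091/306 = 0.01337 per min.

0.013 per min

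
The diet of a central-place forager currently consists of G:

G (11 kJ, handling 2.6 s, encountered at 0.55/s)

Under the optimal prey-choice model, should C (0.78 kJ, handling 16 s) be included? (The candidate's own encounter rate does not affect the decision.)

Current rate: (0.55×11)/(1 + 0.55×2.6) = 2.49 kJ/s.
Profitability of C: 0.78/16 = 0.04875 kJ/s.
Since 0.04875 < R, time spent handling C is better spent searching.

No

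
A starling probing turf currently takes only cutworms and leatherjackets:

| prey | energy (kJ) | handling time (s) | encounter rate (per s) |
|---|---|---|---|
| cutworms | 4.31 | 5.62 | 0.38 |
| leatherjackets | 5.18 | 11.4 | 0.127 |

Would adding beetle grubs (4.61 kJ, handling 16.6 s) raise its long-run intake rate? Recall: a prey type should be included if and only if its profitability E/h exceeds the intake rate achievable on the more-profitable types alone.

No

On cutworms and leatherjackets alone, R = ΣλE/(1+Σλh) = 2.296/4.583 = 0.5009 kJ/s.
Profitability of beetle grubs: 4.61/16.6 = 0.2777 kJ/s.
0.2777 < 0.5009, so adding beetle grubs would lower the average — exclude it.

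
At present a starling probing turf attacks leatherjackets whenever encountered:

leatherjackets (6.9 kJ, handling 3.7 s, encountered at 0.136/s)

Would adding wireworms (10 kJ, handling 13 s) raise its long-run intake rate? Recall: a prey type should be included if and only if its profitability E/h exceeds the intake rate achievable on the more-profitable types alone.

Yes

On leatherjackets alone, R = ΣλE/(1+Σλh) = 0.9384/1.503 = 0.6243 kJ/s.
Profitability of wireworms: 10/13 = 0.7692 kJ/s.
0.7692 > 0.6243, so adding wireworms raises the average — include it.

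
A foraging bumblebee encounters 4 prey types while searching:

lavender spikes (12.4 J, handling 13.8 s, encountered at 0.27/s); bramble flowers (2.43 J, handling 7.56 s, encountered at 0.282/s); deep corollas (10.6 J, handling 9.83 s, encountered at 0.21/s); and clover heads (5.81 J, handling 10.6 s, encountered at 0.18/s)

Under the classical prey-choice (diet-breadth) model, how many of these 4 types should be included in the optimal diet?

Rank by E/h (J/s): deep corollas 1.08, lavender spikes 0.899, clover heads 0.548, bramble flowers 0.321. Include each in turn until the next type's E/h falls below the running intake rate.
Rate on top 1: 0.7264. lavender spikes: 0.899 > 0.7264 → include.
Rate on top 2: 0.8209. clover heads: 0.548 < 0.8209 → exclude; stop.
Optimal diet: deep corollas, lavender spikes — 2 of 4 types.

2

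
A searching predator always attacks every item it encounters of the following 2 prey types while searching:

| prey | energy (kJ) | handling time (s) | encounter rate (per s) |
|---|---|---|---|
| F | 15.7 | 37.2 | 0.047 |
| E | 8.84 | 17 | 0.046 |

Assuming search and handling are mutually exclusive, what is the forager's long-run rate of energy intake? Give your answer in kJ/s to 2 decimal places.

0.32 kJ/s

R = Σλ_iE_i / (1 + Σλ_ih_i)
Numerator: 0.047×15.7 + 0.046×8.84 = 1.145
Denominator: 1 + 0.047×37.2 + 0.046×17 = 3.53
R = 1.145/3.53 = 0.3242 kJ/s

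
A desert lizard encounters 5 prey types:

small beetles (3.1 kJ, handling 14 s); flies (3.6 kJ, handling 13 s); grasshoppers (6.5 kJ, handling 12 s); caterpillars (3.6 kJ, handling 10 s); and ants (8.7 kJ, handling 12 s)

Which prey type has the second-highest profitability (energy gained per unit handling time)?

In descending order of E/h:
ants: 8.7/12 = 0.725 kJ/s
grasshoppers: 6.5/12 = 0.542 kJ/s
caterpillars: 3.6/10 = 0.36 kJ/s
flies: 3.6/13 = 0.277 kJ/s
small beetles: 3.1/14 = 0.221 kJ/s

grasshoppers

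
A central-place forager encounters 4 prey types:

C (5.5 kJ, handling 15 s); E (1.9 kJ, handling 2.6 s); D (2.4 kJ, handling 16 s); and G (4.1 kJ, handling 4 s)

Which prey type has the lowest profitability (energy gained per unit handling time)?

D

Profitability E/h (kJ/s): C = 5.5/15 = 0.367, E = 1.9/2.6 = 0.731, D = 2.4/16 = 0.15, G = 4.1/4 = 1.02.
Ranked: G > E > C > D.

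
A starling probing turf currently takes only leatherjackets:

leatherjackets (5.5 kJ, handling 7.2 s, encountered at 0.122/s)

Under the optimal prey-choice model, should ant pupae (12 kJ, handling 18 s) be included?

Intake rate on the current diet: R = (0.122×5.5) / (1 + 0.122×7.2) = 0.671/1.878 = 0.3572 kJ/s.
ant pupae: E/h = 12/18 = 0.6667 kJ/s.
Since 0.6667 > R, including ant pupae increases the long-run rate.

Yes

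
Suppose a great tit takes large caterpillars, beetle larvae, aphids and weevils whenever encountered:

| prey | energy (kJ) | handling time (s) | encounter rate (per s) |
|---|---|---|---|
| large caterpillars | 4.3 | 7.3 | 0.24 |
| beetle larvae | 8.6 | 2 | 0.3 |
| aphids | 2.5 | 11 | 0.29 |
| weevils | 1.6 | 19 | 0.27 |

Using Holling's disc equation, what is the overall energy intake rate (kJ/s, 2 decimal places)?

0.41 kJ/s

R = (0.24×4.3 + 0.3×8.6 + 0.29×2.5 + 0.27×1.6) / (1 + 0.24×7.3 + 0.3×2 + 0.29×11 + 0.27×19) = 4.769/11.67 = 0.4086 kJ/s.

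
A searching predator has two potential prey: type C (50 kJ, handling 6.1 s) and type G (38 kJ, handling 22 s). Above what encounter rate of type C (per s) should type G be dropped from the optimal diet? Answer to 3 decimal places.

0.044 per s

At the threshold, the rate on type C alone equals the profitability of type G: λ·50/(1 + λ·6.1) = 38/22 = 1.727.
Rearranging, λ(50 − 1.727×6.1) = 1.727, so λ = 1.727/39.46 = 0.04377 per s.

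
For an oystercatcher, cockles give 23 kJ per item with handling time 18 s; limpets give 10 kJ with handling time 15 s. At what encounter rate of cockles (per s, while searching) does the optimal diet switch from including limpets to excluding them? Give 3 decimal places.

0.061 per s

At the threshold, the rate on cockles alone equals the profitability of limpets: λ·23/(1 + λ·18) = 10/15 = 0.6667.
Rearranging, λ(23 − 0.6667×18) = 0.6667, so λ = 0.6667/11 = 0.06061 per s.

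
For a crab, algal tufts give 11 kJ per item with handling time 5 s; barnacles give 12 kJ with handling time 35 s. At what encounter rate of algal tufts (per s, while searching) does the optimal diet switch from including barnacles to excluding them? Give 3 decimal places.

The zero-one rule: include barnacles iff E₂/h₂ > λE₁/(1+λh₁). Equality gives the switch point.
λE₁h₂ = E₂ + λE₂h₁ ⇒ λ = E₂/(E₁h₂ − E₂h₁) = 12/(385 − 60) = 0.03692 per s.

0.037 per s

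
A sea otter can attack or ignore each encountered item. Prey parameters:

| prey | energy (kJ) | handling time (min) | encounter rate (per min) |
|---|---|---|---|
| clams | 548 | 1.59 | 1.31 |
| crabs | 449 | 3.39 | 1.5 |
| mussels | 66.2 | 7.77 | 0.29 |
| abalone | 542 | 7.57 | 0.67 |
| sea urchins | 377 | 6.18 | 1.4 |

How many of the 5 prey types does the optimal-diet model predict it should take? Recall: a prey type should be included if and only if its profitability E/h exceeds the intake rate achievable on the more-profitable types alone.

1

Profitabilities (E/h, kJ/min): clams 345, crabs 132, abalone 71.6, sea urchins 61, mussels 8.52. Add prey in this order while the next type's profitability exceeds the intake rate on those already taken.
Rate on top 1: 232.9. crabs: 132 < 232.9 → exclude; stop.
Optimal diet: clams — 1 of 5 types.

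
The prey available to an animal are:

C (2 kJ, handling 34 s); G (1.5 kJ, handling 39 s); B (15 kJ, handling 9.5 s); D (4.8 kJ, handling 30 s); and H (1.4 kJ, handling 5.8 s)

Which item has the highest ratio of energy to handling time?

B

Profitability E/h (kJ/s): C = 2/34 = 0.0588, G = 1.5/39 = 0.0385, B = 15/9.5 = 1.58, D = 4.8/30 = 0.16, H = 1.4/5.8 = 0.241.
Ranked: B > H > D > C > G.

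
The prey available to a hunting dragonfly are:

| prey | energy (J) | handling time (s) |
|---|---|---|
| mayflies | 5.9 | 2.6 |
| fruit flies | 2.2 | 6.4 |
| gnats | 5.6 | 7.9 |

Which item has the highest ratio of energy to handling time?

mayflies

Profitability E/h (J/s): mayflies = 5.9/2.6 = 2.27, fruit flies = 2.2/6.4 = 0.344, gnats = 5.6/7.9 = 0.709.
Ranked: mayflies > gnats > fruit flies.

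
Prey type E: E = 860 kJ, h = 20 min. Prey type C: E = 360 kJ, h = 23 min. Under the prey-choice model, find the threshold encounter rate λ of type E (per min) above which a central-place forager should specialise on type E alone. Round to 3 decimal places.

0.029 per min

The zero-one rule: include type C iff E₂/h₂ > λE₁/(1+λh₁). Equality gives the switch point.
λE₁h₂ = E₂ + λE₂h₁ ⇒ λ = E₂/(E₁h₂ − E₂h₁) = 360/(1.978e+04 − 7200) = 0.02862 per min.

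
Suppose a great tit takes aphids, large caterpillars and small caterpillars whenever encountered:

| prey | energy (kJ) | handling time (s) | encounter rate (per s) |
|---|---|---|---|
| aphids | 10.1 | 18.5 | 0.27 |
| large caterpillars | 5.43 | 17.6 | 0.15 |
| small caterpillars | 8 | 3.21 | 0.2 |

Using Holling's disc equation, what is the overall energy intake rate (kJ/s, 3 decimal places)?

R = (0.27×10.1 + 0.15×5.43 + 0.2×8) / (1 + 0.27×18.5 + 0.15×17.6 + 0.2×3.21) = 5.141/9.277 = 0.5542 kJ/s.

0.554 kJ/s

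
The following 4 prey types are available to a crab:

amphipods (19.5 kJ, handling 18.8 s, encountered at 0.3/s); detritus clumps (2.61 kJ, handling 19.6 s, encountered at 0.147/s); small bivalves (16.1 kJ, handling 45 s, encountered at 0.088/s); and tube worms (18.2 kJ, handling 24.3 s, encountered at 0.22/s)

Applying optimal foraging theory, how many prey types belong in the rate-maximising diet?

Rank by E/h (kJ/s): amphipods 1.04, tube worms 0.749, small bivalves 0.358, detritus clumps 0.133. Include each in turn until the next type's E/h falls below the running intake rate.
Rate on top 1: 0.881. tube worms: 0.749 < 0.881 → exclude; stop.
Optimal diet: amphipods — 1 of 4 types.

1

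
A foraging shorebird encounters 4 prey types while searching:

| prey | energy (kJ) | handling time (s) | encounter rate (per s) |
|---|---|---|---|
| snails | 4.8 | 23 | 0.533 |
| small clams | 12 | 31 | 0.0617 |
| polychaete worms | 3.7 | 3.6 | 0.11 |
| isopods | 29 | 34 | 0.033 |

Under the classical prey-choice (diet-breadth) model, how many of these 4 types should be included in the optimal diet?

2

Profitabilities (E/h, kJ/s): polychaete worms 1.03, isopods 0.853, small clams 0.387, snails 0.209. Add prey in this order while the next type's profitability exceeds the intake rate on those already taken.
Rate on top 1: 0.2915. isopods: 0.853 > 0.2915 → include.
Rate on top 2: 0.5417. small clams: 0.387 < 0.5417 → exclude; stop.
Optimal diet: polychaete worms, isopods — 2 of 4 types.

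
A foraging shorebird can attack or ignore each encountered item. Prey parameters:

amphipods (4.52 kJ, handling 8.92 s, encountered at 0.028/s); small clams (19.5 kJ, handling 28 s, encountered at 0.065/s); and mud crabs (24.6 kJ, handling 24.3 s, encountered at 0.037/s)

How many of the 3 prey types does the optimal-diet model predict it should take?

2

Profitabilities (E/h, kJ/s): mud crabs 1.01, small clams 0.696, amphipods 0.507. Add prey in this order while the next type's profitability exceeds the intake rate on those already taken.
Rate on top 1: 0.4793. small clams: 0.696 > 0.4793 → include.
Rate on top 2: 0.5855. amphipods: 0.507 < 0.5855 → exclude; stop.
Optimal diet: mud crabs, small clams — 2 of 3 types.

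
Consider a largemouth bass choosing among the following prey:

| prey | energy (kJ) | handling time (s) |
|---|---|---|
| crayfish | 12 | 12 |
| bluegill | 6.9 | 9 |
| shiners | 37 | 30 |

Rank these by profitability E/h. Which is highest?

In descending order of E/h:
shiners: 37/30 = 1.23 kJ/s
crayfish: 12/12 = 1 kJ/s
bluegill: 6.9/9 = 0.767 kJ/s

shiners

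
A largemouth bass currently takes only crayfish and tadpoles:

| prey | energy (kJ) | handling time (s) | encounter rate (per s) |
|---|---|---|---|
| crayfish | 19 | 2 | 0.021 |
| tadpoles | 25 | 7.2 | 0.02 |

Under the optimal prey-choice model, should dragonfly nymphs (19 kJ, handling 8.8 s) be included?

Yes

Intake rate on the current diet: R = (0.021×19 + 0.02×25) / (1 + 0.021×2 + 0.02×7.2) = 0.899/1.186 = 0.758 kJ/s.
Profitability of dragonfly nymphs: 19/8.8 = 2.159 kJ/s.
Since 2.159 > R, including dragonfly nymphs increases the long-run rate.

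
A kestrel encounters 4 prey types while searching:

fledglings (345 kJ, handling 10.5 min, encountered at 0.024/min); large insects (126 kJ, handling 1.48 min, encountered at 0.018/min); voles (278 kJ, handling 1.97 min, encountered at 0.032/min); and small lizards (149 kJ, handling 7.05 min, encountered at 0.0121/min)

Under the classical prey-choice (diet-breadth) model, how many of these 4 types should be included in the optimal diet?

4

Profitabilities (E/h, kJ/min): voles 141, large insects 85.1, fledglings 32.9, small lizards 21.1. Add prey in this order while the next type's profitability exceeds the intake rate on those already taken.
Rate on top 1: 8.368. large insects: 85.1 > 8.368 → include.
Rate on top 2: 10.25. fledglings: 32.9 > 10.25 → include.
Rate on top 3: 14.49. small lizards: 21.1 > 14.49 → include.
Optimal diet: voles, large insects, fledglings, small lizards — 4 of 4 types.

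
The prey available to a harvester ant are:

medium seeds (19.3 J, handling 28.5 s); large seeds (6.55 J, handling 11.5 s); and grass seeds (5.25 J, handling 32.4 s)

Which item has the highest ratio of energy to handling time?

In descending order of E/h:
medium seeds: 19.3/28.5 = 0.677 J/s
large seeds: 6.55/11.5 = 0.57 J/s
grass seeds: 5.25/32.4 = 0.162 J/s

medium seeds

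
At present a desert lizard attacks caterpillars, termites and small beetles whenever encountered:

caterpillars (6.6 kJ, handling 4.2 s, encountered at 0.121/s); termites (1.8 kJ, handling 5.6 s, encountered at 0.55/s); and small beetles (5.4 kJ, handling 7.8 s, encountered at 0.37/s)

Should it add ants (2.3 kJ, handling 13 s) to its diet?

Current rate: (0.121×6.6 + 0.55×1.8 + 0.37×5.4)/(1 + 0.121×4.2 + 0.55×5.6 + 0.37×7.8) = 0.5066 kJ/s.
ants: E/h = 2.3/13 = 0.1769 kJ/s.
Since 0.1769 < R, time spent handling ants is better spent searching.

No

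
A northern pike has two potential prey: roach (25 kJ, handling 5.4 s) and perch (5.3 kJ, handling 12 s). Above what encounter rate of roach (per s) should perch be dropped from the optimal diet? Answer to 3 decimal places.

At the threshold, the rate on roach alone equals the profitability of perch: λ·25/(1 + λ·5.4) = 5.3/12 = 0.4417.
Rearranging, λ(25 − 0.4417×5.4) = 0.4417, so λ = 0.4417/22.61 = 0.01953 per s.

0.020 per s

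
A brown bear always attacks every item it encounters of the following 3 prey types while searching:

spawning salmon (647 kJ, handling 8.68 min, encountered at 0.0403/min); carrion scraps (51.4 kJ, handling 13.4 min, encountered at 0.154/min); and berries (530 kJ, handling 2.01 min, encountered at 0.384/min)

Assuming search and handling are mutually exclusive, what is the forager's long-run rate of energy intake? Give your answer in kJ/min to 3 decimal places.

Energy encountered per unit search time: 0.0403×647 + 0.154×51.4 + 0.384×530 = 237.5 kJ/min.
Handling time per unit search time: 0.0403×8.68 + 0.154×13.4 + 0.384×2.01 = 3.185.
Rate = 237.5/(1 + 3.185) = 56.75 kJ/min.

56.749 kJ/min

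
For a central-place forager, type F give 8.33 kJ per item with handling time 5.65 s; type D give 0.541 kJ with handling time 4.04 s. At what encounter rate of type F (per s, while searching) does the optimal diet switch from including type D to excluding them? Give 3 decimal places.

The zero-one rule: include type D iff E₂/h₂ > λE₁/(1+λh₁). Equality gives the switch point.
λE₁h₂ = E₂ + λE₂h₁ ⇒ λ = E₂/(E₁h₂ − E₂h₁) = 0.541/(33.65 − 3.057) = 0.01768 per s.

0.018 per s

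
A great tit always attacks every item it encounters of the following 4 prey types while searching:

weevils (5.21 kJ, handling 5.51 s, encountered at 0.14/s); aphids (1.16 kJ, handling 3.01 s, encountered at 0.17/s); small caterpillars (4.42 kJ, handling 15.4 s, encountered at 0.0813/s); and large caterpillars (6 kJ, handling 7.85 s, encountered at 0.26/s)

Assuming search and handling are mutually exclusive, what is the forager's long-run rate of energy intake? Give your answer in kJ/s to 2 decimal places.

0.51 kJ/s

Energy encountered per unit search time: 0.14×5.21 + 0.17×1.16 + 0.0813×4.42 + 0.26×6 = 2.846 kJ/s.
Handling time per unit search time: 0.14×5.51 + 0.17×3.01 + 0.0813×15.4 + 0.26×7.85 = 4.576.
Rate = 2.846/(1 + 4.576) = 0.5104 kJ/s.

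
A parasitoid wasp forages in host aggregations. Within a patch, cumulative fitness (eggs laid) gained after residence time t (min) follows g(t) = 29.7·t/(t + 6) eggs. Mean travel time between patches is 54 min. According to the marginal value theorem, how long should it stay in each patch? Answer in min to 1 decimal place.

Optimal t* satisfies g'(t*) = g(t*)/(T + t*).
g'(t) = 29.7·6/(t + 6)². Setting 29.7·6/(t+6)² = 29.7t/[(t+6)(54+t)] gives 6(54+t) = t(t+6), so t² = 6×54 = 324.
t* = √324 = 18 min.

18.0 min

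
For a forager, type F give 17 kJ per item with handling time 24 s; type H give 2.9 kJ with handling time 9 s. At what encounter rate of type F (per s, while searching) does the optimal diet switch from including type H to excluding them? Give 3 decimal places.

At the threshold, the rate on type F alone equals the profitability of type H: λ·17/(1 + λ·24) = 2.9/9 = 0.3222.
Rearranging, λ(17 − 0.3222×24) = 0.3222, so λ = 0.3222/9.267 = 0.03477 per s.

0.035 per s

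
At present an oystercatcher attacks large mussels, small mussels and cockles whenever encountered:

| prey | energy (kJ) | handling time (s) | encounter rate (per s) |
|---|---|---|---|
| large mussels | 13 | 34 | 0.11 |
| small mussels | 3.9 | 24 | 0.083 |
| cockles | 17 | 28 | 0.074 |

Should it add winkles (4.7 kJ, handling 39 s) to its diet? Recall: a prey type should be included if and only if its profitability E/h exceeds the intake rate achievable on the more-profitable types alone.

No

On large mussels, small mussels and cockles alone, R = ΣλE/(1+Σλh) = 3.012/8.804 = 0.3421 kJ/s.
winkles: E/h = 4.7/39 = 0.1205 kJ/s.
0.1205 < 0.3421, so adding winkles would lower the average — exclude it.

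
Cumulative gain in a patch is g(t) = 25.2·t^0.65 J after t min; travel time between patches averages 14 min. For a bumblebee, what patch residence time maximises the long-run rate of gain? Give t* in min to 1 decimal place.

By the marginal value theorem, leave when the instantaneous gain rate g'(t) equals the habitat-wide average g(t)/(T + t).
g'(t) = 0.65·25.2·t^-0.35. Setting 0.65·25.2·t^-0.35 = 25.2·t^0.65/(14+t) gives 0.65(14+t) = t, so 0.35·t = 0.65×14.
t* = 0.65×14/0.35 = 26 min.

26.0 min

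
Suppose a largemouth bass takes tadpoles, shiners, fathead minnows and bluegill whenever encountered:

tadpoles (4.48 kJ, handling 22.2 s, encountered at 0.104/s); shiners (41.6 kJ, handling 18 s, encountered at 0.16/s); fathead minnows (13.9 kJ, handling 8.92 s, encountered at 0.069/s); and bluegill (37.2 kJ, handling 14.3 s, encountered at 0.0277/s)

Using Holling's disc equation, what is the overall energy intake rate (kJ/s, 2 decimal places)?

R = Σλ_iE_i / (1 + Σλ_ih_i)
Numerator: 0.104×4.48 + 0.16×41.6 + 0.069×13.9 + 0.0277×37.2 = 9.111
Denominator: 1 + 0.104×22.2 + 0.16×18 + 0.069×8.92 + 0.0277×14.3 = 7.2
R = 9.111/7.2 = 1.265 kJ/s

1.27 kJ/s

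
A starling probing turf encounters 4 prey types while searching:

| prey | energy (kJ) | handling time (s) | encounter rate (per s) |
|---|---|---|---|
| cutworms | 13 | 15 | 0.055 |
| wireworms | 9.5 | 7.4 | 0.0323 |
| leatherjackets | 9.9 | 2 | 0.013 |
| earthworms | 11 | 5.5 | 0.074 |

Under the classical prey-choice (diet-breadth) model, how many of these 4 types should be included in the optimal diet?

4

E/h in descending order: leatherjackets 4.95, earthworms 2, wireworms 1.28, cutworms 0.867 kJ/s. The optimal diet is the largest prefix of this list for which every included type satisfies E_i/h_i > R on the types above it.
Rate on top 1: 0.1254. earthworms: 2 > 0.1254 → include.
Rate on top 2: 0.6579. wireworms: 1.28 > 0.6579 → include.
Rate on top 3: 0.7473. cutworms: 0.867 > 0.7473 → include.
Optimal diet: leatherjackets, earthworms, wireworms, cutworms — 4 of 4 types.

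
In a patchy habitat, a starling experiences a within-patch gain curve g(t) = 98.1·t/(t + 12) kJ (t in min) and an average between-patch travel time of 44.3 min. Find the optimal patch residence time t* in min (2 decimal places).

Optimal t* satisfies g'(t*) = g(t*)/(T + t*).
g'(t) = 98.1·12/(t + 12)². Setting 98.1·12/(t+12)² = 98.1t/[(t+12)(44.3+t)] gives 12(44.3+t) = t(t+12), so t² = 12×44.3 = 531.6.
t* = √531.6 = 23.06 min.

23.06 min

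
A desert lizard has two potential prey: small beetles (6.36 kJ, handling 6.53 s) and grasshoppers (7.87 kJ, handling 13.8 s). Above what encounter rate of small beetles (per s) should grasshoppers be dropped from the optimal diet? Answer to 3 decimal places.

0.216 per s

Drop grasshoppers once their profitability E₂/h₂ falls below the rate achievable on small beetles alone: E₂/h₂ = λE₁/(1 + λh₁).
Solve for λ: λE₁h₂ = E₂(1 + λh₁) → λ(E₁h₂ − E₂h₁) = E₂ → λ = E₂/(E₁h₂ − E₂h₁).
λ = 7.87/(6.36×13.8 − 7.87×6.53) = 7.87/36.38 = 0.2163 per s.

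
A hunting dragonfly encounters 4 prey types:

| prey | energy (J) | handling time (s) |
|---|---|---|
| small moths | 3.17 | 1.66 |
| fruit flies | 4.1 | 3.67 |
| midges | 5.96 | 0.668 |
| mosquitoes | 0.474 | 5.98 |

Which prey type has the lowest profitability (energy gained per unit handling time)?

Profitability E/h (J/s): small moths = 3.17/1.66 = 1.91, fruit flies = 4.1/3.67 = 1.12, midges = 5.96/0.668 = 8.92, mosquitoes = 0.474/5.98 = 0.0793.
Ranked: midges > small moths > fruit flies > mosquitoes.

mosquitoes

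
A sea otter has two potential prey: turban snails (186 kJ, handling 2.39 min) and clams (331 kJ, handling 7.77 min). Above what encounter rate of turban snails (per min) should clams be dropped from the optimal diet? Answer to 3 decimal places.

Drop clams once their profitability E₂/h₂ falls below the rate achievable on turban snails alone: E₂/h₂ = λE₁/(1 + λh₁).
Solve for λ: λE₁h₂ = E₂(1 + λh₁) → λ(E₁h₂ − E₂h₁) = E₂ → λ = E₂/(E₁h₂ − E₂h₁).
λ = 331/(186×7.77 − 331×2.39) = 331/654.1 = 0.506 per min.

0.506 per min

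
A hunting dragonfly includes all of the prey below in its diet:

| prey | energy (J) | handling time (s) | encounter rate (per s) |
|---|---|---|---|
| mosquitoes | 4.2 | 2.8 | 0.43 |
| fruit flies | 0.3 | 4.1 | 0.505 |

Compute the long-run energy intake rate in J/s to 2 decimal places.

Energy encountered per unit search time: 0.43×4.2 + 0.505×0.3 = 1.958 J/s.
Handling time per unit search time: 0.43×2.8 + 0.505×4.1 = 3.274.
Rate = 1.958/(1 + 3.274) = 0.4579 J/s.

0.46 J/s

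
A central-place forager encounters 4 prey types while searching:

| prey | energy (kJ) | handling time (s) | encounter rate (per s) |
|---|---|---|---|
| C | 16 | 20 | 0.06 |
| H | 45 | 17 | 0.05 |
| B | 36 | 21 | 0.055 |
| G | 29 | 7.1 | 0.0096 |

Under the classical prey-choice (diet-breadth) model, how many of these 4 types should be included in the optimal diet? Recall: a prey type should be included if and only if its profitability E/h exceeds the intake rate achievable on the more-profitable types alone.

Profitabilities (E/h, kJ/s): G 4.08, H 2.65, B 1.71, C 0.8. Add prey in this order while the next type's profitability exceeds the intake rate on those already taken.
Rate on top 1: 0.2606. H: 2.65 > 0.2606 → include.
Rate on top 2: 1.318. B: 1.71 > 1.318 → include.
Rate on top 3: 1.467. C: 0.8 < 1.467 → exclude; stop.
Optimal diet: G, H, B — 3 of 4 types.

3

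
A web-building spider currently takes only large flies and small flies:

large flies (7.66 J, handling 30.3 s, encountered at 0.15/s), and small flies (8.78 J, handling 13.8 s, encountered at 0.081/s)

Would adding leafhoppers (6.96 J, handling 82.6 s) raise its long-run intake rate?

Current rate: (0.15×7.66 + 0.081×8.78)/(1 + 0.15×30.3 + 0.081×13.8) = 0.2792 J/s.
leafhoppers: E/h = 6.96/82.6 = 0.08426 J/s.
0.08426 < 0.2792, so adding leafhoppers would lower the average — exclude it.

No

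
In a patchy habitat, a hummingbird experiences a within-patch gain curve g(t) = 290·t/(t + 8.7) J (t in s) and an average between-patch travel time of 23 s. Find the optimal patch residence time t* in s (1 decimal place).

14.1 s

Optimal t* satisfies g'(t*) = g(t*)/(T + t*).
g'(t) = 290·8.7/(t + 8.7)². Setting 290·8.7/(t+8.7)² = 290t/[(t+8.7)(23+t)] gives 8.7(23+t) = t(t+8.7), so t² = 8.7×23 = 200.1.
t* = √200.1 = 14.15 s.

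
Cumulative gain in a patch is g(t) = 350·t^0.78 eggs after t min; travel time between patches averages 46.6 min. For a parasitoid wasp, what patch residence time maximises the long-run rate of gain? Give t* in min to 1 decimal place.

Optimal t* satisfies g'(t*) = g(t*)/(T + t*).
g'(t) = 0.78·350·t^-0.22. Setting 0.78·350·t^-0.22 = 350·t^0.78/(46.6+t) gives 0.78(46.6+t) = t, so 0.22·t = 0.78×46.6.
t* = 0.78×46.6/0.22 = 165.2 min.

165.2 min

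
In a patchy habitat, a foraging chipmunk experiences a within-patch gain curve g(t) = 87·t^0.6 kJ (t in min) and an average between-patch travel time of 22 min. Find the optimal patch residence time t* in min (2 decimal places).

33.00 min

Optimal t* satisfies g'(t*) = g(t*)/(T + t*).
g'(t) = 0.6·87·t^-0.4. Setting 0.6·87·t^-0.4 = 87·t^0.6/(22+t) gives 0.6(22+t) = t, so 0.40·t = 0.6×22.
t* = 0.6×22/0.40 = 33 min.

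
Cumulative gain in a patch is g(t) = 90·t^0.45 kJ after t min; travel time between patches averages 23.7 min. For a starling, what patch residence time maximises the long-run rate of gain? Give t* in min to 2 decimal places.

Maximise g(t)/(T+t): set derivative to zero → g'(t)(T+t) = g(t).
g'(t) = 0.45·90·t^-0.55. Setting 0.45·90·t^-0.55 = 90·t^0.45/(23.7+t) gives 0.45(23.7+t) = t, so 0.55·t = 0.45×23.7.
t* = 0.45×23.7/0.55 = 19.39 min.

19.39 min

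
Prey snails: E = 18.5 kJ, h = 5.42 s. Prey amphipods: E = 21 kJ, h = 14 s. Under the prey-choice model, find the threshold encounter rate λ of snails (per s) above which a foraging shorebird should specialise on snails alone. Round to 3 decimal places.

0.145 per s

At the threshold, the rate on snails alone equals the profitability of amphipods: λ·18.5/(1 + λ·5.42) = 21/14 = 1.5.
Rearranging, λ(18.5 − 1.5×5.42) = 1.5, so λ = 1.5/10.37 = 0.1446 per s.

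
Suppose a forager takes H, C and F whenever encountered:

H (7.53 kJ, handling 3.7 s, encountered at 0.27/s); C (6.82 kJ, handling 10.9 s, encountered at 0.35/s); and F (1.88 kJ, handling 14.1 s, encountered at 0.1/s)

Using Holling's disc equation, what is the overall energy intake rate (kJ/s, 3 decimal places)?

R = Σλ_iE_i / (1 + Σλ_ih_i)
Numerator: 0.27×7.53 + 0.35×6.82 + 0.1×1.88 = 4.608
Denominator: 1 + 0.27×3.7 + 0.35×10.9 + 0.1×14.1 = 7.224
R = 4.608/7.224 = 0.6379 kJ/s

0.638 kJ/s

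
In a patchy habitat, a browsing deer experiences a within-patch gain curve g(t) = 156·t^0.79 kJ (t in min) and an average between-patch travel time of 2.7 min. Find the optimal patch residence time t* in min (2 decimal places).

10.16 min

Maximise g(t)/(T+t): set derivative to zero → g'(t)(T+t) = g(t).
g'(t) = 0.79·156·t^-0.21. Setting 0.79·156·t^-0.21 = 156·t^0.79/(2.7+t) gives 0.79(2.7+t) = t, so 0.21·t = 0.79×2.7.
t* = 0.79×2.7/0.21 = 10.16 min.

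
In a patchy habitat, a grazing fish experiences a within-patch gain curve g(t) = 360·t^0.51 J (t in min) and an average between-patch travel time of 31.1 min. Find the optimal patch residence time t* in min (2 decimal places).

32.37 min

By the marginal value theorem, leave when the instantaneous gain rate g'(t) equals the habitat-wide average g(t)/(T + t).
g'(t) = 0.51·360·t^-0.49. Setting 0.51·360·t^-0.49 = 360·t^0.51/(31.1+t) gives 0.51(31.1+t) = t, so 0.49·t = 0.51×31.1.
t* = 0.51×31.1/0.49 = 32.37 min.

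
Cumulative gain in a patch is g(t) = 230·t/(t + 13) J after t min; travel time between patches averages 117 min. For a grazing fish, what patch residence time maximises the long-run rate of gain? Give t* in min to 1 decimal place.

39.0 min

Maximise g(t)/(T+t): set derivative to zero → g'(t)(T+t) = g(t).
g'(t) = 230·13/(t + 13)². Setting 230·13/(t+13)² = 230t/[(t+13)(117+t)] gives 13(117+t) = t(t+13), so t² = 13×117 = 1521.
t* = √1521 = 39 min.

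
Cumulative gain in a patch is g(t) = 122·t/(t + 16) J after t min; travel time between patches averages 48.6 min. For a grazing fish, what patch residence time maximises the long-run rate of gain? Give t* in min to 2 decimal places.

Optimal t* satisfies g'(t*) = g(t*)/(T + t*).
g'(t) = 122·16/(t + 16)². Setting 122·16/(t+16)² = 122t/[(t+16)(48.6+t)] gives 16(48.6+t) = t(t+16), so t² = 16×48.6 = 777.6.
t* = √777.6 = 27.89 min.

27.89 min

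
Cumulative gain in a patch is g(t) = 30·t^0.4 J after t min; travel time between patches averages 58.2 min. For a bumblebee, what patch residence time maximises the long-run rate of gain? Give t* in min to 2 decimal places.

38.80 min

Optimal t* satisfies g'(t*) = g(t*)/(T + t*).
g'(t) = 0.4·30·t^-0.6. Setting 0.4·30·t^-0.6 = 30·t^0.4/(58.2+t) gives 0.4(58.2+t) = t, so 0.60·t = 0.4×58.2.
t* = 0.4×58.2/0.60 = 38.8 min.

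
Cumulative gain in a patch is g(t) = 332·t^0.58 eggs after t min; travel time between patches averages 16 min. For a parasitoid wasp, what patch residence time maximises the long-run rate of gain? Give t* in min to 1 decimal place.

22.1 min

Optimal t* satisfies g'(t*) = g(t*)/(T + t*).
g'(t) = 0.58·332·t^-0.42. Setting 0.58·332·t^-0.42 = 332·t^0.58/(16+t) gives 0.58(16+t) = t, so 0.42·t = 0.58×16.
t* = 0.58×16/0.42 = 22.1 min.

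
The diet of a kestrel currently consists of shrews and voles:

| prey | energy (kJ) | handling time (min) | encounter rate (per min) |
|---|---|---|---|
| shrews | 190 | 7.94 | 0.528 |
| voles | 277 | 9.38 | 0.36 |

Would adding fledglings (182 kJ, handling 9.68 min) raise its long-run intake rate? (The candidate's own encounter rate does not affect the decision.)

No

On shrews and voles alone, R = ΣλE/(1+Σλh) = 200/8.569 = 23.34 kJ/min.
fledglings: E/h = 182/9.68 = 18.8 kJ/min.
Since 18.8 < R, time spent handling fledglings is better spent searching.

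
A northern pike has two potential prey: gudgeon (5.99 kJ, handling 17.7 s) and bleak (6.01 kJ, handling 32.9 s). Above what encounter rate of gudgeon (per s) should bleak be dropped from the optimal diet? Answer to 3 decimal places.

The zero-one rule: include bleak iff E₂/h₂ > λE₁/(1+λh₁). Equality gives the switch point.
λE₁h₂ = E₂ + λE₂h₁ ⇒ λ = E₂/(E₁h₂ − E₂h₁) = 6.01/(197.1 − 106.4) = 0.06627 per s.

0.066 per s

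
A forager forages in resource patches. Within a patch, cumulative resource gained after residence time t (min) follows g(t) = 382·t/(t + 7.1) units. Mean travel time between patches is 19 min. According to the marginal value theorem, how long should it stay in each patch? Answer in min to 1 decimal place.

Optimal t* satisfies g'(t*) = g(t*)/(T + t*).
g'(t) = 382·7.1/(t + 7.1)². Setting 382·7.1/(t+7.1)² = 382t/[(t+7.1)(19+t)] gives 7.1(19+t) = t(t+7.1), so t² = 7.1×19 = 134.9.
t* = √134.9 = 11.61 min.

11.6 min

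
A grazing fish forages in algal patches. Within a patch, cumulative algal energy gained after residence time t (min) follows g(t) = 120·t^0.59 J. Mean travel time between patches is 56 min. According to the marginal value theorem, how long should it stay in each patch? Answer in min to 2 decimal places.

80.59 min

By the marginal value theorem, leave when the instantaneous gain rate g'(t) equals the habitat-wide average g(t)/(T + t).
g'(t) = 0.59·120·t^-0.41. Setting 0.59·120·t^-0.41 = 120·t^0.59/(56+t) gives 0.59(56+t) = t, so 0.41·t = 0.59×56.
t* = 0.59×56/0.41 = 80.59 min.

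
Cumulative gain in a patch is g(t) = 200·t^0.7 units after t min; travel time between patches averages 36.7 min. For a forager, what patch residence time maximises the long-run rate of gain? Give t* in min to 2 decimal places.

85.63 min

By the marginal value theorem, leave when the instantaneous gain rate g'(t) equals the habitat-wide average g(t)/(T + t).
g'(t) = 0.7·200·t^-0.3. Setting 0.7·200·t^-0.3 = 200·t^0.7/(36.7+t) gives 0.7(36.7+t) = t, so 0.30·t = 0.7×36.7.
t* = 0.7×36.7/0.30 = 85.63 min.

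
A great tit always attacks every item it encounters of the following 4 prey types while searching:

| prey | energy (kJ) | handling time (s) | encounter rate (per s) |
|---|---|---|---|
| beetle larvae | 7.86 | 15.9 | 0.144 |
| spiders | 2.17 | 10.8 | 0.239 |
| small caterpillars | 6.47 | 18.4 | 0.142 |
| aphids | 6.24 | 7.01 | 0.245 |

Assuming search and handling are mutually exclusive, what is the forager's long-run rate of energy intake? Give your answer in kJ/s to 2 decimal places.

0.40 kJ/s

R = (0.144×7.86 + 0.239×2.17 + 0.142×6.47 + 0.245×6.24) / (1 + 0.144×15.9 + 0.239×10.8 + 0.142×18.4 + 0.245×7.01) = 4.098/10.2 = 0.4017 kJ/s.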